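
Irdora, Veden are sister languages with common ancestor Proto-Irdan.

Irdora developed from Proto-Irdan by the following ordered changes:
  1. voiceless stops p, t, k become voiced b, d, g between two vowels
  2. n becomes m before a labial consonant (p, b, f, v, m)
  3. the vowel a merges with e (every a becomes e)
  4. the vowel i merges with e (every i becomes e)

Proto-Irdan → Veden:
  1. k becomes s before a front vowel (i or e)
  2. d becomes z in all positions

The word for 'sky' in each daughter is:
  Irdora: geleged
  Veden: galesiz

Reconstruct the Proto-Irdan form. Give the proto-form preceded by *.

Position 6: Irdora has e, Veden has i. Veden preserves i here (none of its changes turn any other segment into i), so the proto-segment is *i.
Position 5: Irdora has g, Veden has s. Taking the neighbouring segments as reconstructed: Irdora g could go back to *k or *g; Veden s could go back to *k or *s — the one source consistent with every daughter is *k.
Position 2: Irdora has e, Veden has a. Veden preserves a here (none of its changes turn any other segment into a), so the proto-segment is *a.
Continuing position by position gives *galekid; check it forward:
Irdora: *galekid > galegid > gelegid > geleged  (by intervocalic voicing, vowel merger, vowel merger)
Veden: *galekid > galesid > galesiz  (by palatalisation, unconditioned shift)
Only *galekid yields all of Irdora geleged, Veden galesiz.

*galekid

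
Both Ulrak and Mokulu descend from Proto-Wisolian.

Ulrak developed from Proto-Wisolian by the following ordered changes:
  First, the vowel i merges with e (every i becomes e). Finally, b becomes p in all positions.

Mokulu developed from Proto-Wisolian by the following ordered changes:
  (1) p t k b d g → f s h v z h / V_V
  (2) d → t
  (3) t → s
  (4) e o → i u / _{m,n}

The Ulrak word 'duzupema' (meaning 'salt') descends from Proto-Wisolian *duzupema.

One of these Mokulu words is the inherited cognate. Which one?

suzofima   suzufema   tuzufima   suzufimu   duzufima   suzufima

suzufima

Mokulu: start from *duzupema.
  rule 1 (intervocalic lenition): duzupema → duzufema
  rule 2 (unconditioned shift): duzufema → tuzufema
  rule 3 (unconditioned shift): tuzufema → suzufema
  rule 4 (pre-nasal raising): suzufema → suzufima
  ⇒ Mokulu suzufima
Among the options, 'suzufima' alone shows every Mokulu change applied in order.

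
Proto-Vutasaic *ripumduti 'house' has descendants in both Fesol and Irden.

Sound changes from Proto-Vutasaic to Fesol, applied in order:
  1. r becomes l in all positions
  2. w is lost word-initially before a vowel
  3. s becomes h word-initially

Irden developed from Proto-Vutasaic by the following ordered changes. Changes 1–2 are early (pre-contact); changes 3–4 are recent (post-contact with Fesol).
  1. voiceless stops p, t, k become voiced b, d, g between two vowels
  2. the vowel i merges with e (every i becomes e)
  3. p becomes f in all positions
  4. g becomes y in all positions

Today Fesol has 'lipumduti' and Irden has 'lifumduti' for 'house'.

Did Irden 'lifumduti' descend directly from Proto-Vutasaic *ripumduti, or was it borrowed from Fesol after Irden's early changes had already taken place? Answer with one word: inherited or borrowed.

borrowed

If inherited, *ripumduti would pass through all of Irden's changes:
Irden: *ripumduti > ribumdudi > rebumdude  (by intervocalic voicing, vowel merger)
If borrowed from Fesol 'lipumduti' after the early changes, it would undergo only the recent ones:
  rule 3 (unconditioned shift): lipumduti → lifumduti
  rule 4 (unconditioned shift): no change (lifumduti)
  ⇒ as a loan: lifumduti
Irden 'lifumduti' matches the loan outcome 'lifumduti', not the inherited 'rebumdude' — it skipped the early Irden changes, so it was borrowed from Fesol.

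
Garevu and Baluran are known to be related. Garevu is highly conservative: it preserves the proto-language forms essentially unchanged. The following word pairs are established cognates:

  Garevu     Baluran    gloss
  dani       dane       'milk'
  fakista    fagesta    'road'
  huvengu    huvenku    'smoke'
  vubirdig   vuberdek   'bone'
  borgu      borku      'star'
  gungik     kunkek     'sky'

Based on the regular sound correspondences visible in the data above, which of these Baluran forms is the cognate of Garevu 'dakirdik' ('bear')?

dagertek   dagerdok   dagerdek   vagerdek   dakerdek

dagerdek

fakista ~ fagesta — Garevu k corresponds to Baluran g between vowels (before a front vowel).
vubirdig ~ vuberdek — Garevu i corresponds to Baluran e after a consonant, before r.
fakista ~ fagesta, vubirdig ~ vuberdek — Garevu i corresponds to Baluran e after a consonant, before a consonant other than r, m, n, p, b, f, v.
Applying these to Garevu 'dakirdik':
  dakirdik → dagirdik   (k→g between vowels (before a front vowel))
  dagirdik → dagerdik   (i→e after a consonant, before r)
  dagerdik → dagerdek   (i→e after a consonant, before a consonant other than r, m, n, p, b, f, v)
So the Baluran cognate is 'dagerdek'.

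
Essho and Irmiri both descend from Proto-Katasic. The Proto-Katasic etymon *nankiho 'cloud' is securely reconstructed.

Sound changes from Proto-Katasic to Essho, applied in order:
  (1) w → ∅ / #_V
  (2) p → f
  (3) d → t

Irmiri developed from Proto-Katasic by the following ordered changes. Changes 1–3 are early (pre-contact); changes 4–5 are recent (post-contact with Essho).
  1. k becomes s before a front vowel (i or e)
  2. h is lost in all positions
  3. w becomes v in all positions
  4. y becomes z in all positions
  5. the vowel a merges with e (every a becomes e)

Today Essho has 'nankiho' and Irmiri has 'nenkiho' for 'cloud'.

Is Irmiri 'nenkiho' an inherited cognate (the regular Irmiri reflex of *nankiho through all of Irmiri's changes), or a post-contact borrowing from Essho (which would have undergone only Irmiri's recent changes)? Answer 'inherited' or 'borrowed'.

borrowed

If inherited, *nankiho would pass through all of Irmiri's changes:
Irmiri: *nankiho > nansiho > nansio > nensio  (by palatalisation, h-loss, vowel merger)
If borrowed from Essho 'nankiho' after the early changes, it would undergo only the recent ones:
  rule 4 (unconditioned shift): no change (nankiho)
  rule 5 (vowel merger): nankiho → nenkiho
  ⇒ as a loan: nenkiho
Irmiri 'nenkiho' matches the loan outcome 'nenkiho', not the inherited 'nensio' — it skipped the early Irmiri changes, so it was borrowed from Essho.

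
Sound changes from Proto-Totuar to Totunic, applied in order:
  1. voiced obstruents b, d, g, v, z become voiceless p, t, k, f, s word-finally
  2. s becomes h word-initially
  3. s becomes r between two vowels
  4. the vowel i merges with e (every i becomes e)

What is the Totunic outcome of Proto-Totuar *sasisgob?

Totunic: start from *sasisgob.
  rule 1 (final devoicing): sasisgob → sasisgop
  rule 2 (debuccalisation): sasisgop → hasisgop
  rule 3 (rhotacism): hasisgop → harisgop
  rule 4 (vowel merger): harisgop → haresgop
  ⇒ Totunic haresgop

haresgop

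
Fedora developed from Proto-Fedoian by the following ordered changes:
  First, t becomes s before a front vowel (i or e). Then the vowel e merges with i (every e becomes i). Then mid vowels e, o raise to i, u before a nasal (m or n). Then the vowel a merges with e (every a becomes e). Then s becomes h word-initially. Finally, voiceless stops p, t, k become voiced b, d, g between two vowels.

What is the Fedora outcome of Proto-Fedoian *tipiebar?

hibiiber

Fedora: start from *tipiebar.
  rule 1 (palatalisation): tipiebar → sipiebar
  rule 2 (vowel merger): sipiebar → sipiibar
  rule 3: no change — sipiibar
  rule 4 (vowel merger): sipiibar → sipiiber
  rule 5 (debuccalisation): sipiiber → hipiiber
  rule 6 (intervocalic voicing): hipiiber → hibiiber
  ⇒ Fedora hibiiber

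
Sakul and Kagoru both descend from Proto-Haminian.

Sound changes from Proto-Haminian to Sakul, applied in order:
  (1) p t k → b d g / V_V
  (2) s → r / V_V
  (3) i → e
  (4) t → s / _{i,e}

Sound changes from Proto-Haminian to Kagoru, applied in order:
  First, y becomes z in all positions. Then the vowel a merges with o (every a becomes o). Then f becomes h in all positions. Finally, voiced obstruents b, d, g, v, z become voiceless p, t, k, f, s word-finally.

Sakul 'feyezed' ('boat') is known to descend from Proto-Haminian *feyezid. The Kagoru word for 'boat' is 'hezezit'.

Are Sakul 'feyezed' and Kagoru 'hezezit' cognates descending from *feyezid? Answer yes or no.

yes

Derive the expected Kagoru reflex of *feyezid:
Kagoru: *feyezid > fezezid > hezezid > hezezit  (by unconditioned shift, unconditioned shift, final devoicing)
Kagoru 'hezezit' matches the regular reflex exactly, so the pair is cognate.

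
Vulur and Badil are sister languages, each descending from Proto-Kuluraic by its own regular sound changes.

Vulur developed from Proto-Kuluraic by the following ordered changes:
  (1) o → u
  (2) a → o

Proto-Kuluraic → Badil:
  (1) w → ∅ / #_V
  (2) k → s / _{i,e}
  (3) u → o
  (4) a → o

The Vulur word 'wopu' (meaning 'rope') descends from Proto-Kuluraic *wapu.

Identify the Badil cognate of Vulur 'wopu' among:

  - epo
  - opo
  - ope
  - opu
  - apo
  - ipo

opo

Badil: start from *wapu.
  rule 1 (glide loss): wapu → apu
  rule 2: no change — apu
  rule 3 (vowel merger): apu → apo
  rule 4 (vowel merger): apo → opo
  ⇒ Badil opo
Among the options, 'opo' alone shows every Badil change applied in order.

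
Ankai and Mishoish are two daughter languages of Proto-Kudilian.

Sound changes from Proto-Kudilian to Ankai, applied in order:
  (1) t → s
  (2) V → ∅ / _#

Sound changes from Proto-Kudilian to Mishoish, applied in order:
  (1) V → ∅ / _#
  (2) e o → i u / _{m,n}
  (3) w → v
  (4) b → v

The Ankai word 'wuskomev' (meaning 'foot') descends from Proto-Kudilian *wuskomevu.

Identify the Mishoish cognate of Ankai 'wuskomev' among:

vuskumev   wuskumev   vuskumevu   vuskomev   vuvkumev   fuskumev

vuskumev

Mishoish: start from *wuskomevu.
  rule 1 (apocope): wuskomevu → wuskomev
  rule 2 (pre-nasal raising): wuskomev → wuskumev
  rule 3 (unconditioned shift): wuskumev → vuskumev
  rule 4: no change — vuskumev
  ⇒ Mishoish vuskumev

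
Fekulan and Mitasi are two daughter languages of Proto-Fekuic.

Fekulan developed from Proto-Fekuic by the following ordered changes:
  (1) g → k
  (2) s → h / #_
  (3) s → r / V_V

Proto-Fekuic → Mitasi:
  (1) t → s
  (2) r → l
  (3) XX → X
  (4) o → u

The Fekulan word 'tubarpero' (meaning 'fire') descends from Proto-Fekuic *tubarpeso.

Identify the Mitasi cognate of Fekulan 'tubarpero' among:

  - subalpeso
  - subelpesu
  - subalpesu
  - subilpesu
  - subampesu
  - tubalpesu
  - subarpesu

Mitasi: *tubarpeso
  tubarpeso → subarpeso   [unconditioned shift]
  subarpeso → subalpeso   [unconditioned shift]
  subalpeso (rule 3 does not apply)
  subalpeso → subalpesu   [vowel merger]
  giving Mitasi subalpesu.
Among the options, 'subalpesu' alone shows every Mitasi change applied in order.

subalpesu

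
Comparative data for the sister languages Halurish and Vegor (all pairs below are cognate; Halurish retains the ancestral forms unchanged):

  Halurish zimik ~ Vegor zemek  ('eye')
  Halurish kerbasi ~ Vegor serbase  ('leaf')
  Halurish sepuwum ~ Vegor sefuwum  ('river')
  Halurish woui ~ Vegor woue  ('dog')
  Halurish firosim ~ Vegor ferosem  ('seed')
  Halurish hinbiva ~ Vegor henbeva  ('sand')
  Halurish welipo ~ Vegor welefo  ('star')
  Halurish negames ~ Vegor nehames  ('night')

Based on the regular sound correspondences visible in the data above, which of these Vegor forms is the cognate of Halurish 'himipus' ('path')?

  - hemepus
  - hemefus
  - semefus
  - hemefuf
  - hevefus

zimik ~ zemek, firosim ~ ferosem — Halurish i corresponds to Vegor e after a consonant, before a nasal.
welipo ~ welefo — Halurish i corresponds to Vegor e after a consonant, before a labial obstruent.
sepuwum ~ sefuwum — Halurish p corresponds to Vegor f between vowels (before a back vowel).
Applying these to Halurish 'himipus':
  himipus → hemipus   (i→e after a consonant, before a nasal)
  hemipus → hemepus   (i→e after a consonant, before a labial obstruent)
  hemepus → hemefus   (p→f between vowels (before a back vowel))
So the Vegor cognate is 'hemefus'.

hemefus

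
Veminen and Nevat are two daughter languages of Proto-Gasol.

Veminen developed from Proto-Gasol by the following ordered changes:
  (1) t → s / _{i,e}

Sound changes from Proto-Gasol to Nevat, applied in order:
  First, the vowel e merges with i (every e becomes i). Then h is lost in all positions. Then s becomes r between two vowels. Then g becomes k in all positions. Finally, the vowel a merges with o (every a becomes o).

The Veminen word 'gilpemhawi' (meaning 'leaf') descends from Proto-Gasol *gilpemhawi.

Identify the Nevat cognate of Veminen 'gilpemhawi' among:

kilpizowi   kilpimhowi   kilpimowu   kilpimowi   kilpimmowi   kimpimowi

Nevat: start from *gilpemhawi.
  rule 1 (vowel merger): gilpemhawi → gilpimhawi
  rule 2 (h-loss): gilpimhawi → gilpimawi
  rule 3: no change — gilpimawi
  rule 4 (unconditioned shift): gilpimawi → kilpimawi
  rule 5 (vowel merger): kilpimawi → kilpimowi
  ⇒ Nevat kilpimowi
Only 'kilpimowi' matches the regular Nevat development of *gilpemhawi.

kilpimowi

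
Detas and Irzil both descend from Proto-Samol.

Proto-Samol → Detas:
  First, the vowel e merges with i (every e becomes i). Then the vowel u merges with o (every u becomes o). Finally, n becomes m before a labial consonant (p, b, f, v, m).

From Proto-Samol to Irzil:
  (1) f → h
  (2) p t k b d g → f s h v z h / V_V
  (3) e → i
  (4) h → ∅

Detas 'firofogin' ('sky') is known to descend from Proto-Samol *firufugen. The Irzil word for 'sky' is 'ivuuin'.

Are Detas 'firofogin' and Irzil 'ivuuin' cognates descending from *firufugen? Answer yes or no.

no

Derive the expected Irzil reflex of *firufugen:
Irzil: *firufugen
  firufugen → hiruhugen   [unconditioned shift]
  hiruhugen → hiruhuhen   [intervocalic lenition]
  hiruhuhen → hiruhuhin   [vowel merger]
  hiruhuhin → iruuin   [h-loss]
  giving Irzil iruuin.
The regular Irzil reflex would be 'iruuin', but the attested form is 'ivuuin'. The correspondence is irregular, so they are not cognates (the Irzil form has a different source).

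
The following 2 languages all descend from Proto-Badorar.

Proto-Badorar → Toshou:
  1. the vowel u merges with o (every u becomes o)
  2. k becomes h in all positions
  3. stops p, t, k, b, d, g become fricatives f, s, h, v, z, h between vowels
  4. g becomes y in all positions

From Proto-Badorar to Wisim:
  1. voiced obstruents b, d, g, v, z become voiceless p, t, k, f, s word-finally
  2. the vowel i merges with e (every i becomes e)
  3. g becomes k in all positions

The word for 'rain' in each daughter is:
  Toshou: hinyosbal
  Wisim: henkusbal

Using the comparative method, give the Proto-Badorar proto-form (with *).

*hingusbal

Position 5: Toshou has o, Wisim has u. Wisim preserves u here (none of its changes turn any other segment into u), so the proto-segment is *u.
Position 4: Toshou has y, Wisim has k. Taking the neighbouring segments as reconstructed: Toshou y could go back to *g or *y; Wisim k could go back to *k or *g — the one source consistent with every daughter is *g.
Position 2: Toshou has i, Wisim has e. Toshou preserves i here (none of its changes turn any other segment into i), so the proto-segment is *i.
The remaining positions agree across the daughters. Check the candidate against every language:
Toshou: start from *hingusbal.
  rule 1 (vowel merger): hingusbal → hingosbal
  rule 2: no change — hingosbal
  rule 3: no change — hingosbal
  rule 4 (unconditioned shift): hingosbal → hinyosbal
  ⇒ Toshou hinyosbal
Wisim: *hingusbal
  hingusbal (rule 1 does not apply)
  hingusbal → hengusbal   [vowel merger]
  hengusbal → henkusbal   [unconditioned shift]
  giving Wisim henkusbal.
*hingusbal is the unique common source.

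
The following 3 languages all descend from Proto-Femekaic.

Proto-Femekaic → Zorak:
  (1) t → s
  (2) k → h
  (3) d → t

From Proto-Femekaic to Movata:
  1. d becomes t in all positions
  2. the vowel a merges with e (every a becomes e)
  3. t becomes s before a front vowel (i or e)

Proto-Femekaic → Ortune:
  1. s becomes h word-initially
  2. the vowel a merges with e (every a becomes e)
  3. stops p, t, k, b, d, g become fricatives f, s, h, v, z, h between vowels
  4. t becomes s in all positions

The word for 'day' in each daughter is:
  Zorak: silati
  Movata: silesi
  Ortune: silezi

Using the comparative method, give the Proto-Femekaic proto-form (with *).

*tiladi

Position 4: Zorak has a, Movata has e, Ortune has e. Zorak preserves a here (none of its changes turn any other segment into a), so the proto-segment is *a.
Position 5: Zorak has t, Movata has s, Ortune has z. In Zorak, t can only continue *d, so the proto-segment is *d.
The remaining positions agree across the daughters. Check the candidate against every language:
Zorak: *tiladi > siladi > silati  (by unconditioned shift, unconditioned shift)
Movata: *tiladi
  tiladi → tilati   [unconditioned shift]
  tilati → tileti   [vowel merger]
  tileti → silesi   [palatalisation]
  giving Movata silesi.
Ortune: *tiladi
  tiladi (rule 1 does not apply)
  tiladi → tiledi   [vowel merger]
  tiledi → tilezi   [intervocalic lenition]
  tilezi → silezi   [unconditioned shift]
  giving Ortune silezi.
No other proto-form is consistent with every reflex, so the reconstruction is *tiladi.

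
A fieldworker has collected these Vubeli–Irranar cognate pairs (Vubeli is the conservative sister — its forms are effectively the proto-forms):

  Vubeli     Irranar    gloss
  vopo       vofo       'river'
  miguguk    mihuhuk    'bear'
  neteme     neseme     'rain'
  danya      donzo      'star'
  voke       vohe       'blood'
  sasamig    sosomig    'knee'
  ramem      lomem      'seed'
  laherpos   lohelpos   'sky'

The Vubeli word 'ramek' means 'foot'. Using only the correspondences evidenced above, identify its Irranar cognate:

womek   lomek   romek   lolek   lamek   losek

lomek

ramem ~ lomem — Vubeli r corresponds to Irranar l word-initially before a back vowel.
sasamig ~ sosomig, ramem ~ lomem — Vubeli a corresponds to Irranar o after a consonant, before a nasal.
Applying these to Vubeli 'ramek':
  ramek → lamek   (r→l word-initially before a back vowel)
  lamek → lomek   (a→o after a consonant, before a nasal)
So the Irranar cognate is 'lomek'.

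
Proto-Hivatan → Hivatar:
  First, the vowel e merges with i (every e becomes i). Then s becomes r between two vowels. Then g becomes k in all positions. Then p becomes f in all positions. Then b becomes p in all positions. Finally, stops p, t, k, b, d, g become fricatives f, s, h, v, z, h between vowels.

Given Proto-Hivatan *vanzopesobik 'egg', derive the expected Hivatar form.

vanzofirofik

Hivatar: *vanzopesobik
  vanzopesobik → vanzopisobik   [vowel merger]
  vanzopisobik → vanzopirobik   [rhotacism]
  vanzopirobik (rule 3 does not apply)
  vanzopirobik → vanzofirobik   [unconditioned shift]
  vanzofirobik → vanzofiropik   [unconditioned shift]
  vanzofiropik → vanzofirofik   [intervocalic lenition]
  giving Hivatar vanzofirofik.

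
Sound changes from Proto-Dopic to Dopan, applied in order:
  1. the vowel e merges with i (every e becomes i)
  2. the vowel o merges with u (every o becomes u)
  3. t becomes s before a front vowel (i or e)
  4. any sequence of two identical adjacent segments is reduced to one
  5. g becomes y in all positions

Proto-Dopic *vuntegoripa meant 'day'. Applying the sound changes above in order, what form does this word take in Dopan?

vunsiyuripa

Dopan: start from *vuntegoripa.
  rule 1 (vowel merger): vuntegoripa → vuntigoripa
  rule 2 (vowel merger): vuntigoripa → vuntiguripa
  rule 3 (palatalisation): vuntiguripa → vunsiguripa
  rule 4: no change — vunsiguripa
  rule 5 (unconditioned shift): vunsiguripa → vunsiyuripa
  ⇒ Dopan vunsiyuripa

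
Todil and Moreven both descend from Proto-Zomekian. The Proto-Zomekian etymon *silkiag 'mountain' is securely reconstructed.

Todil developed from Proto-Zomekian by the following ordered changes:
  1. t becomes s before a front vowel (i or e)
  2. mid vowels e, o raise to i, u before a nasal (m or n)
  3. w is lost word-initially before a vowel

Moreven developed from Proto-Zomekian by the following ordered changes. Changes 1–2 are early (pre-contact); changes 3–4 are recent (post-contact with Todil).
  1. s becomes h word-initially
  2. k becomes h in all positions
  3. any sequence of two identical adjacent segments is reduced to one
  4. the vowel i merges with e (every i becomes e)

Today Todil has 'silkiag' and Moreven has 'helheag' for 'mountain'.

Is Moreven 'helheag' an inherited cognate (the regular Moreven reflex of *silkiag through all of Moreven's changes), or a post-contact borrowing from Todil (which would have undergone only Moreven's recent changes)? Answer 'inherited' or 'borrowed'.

If inherited, *silkiag would pass through all of Moreven's changes:
Moreven: start from *silkiag.
  rule 1 (debuccalisation): silkiag → hilkiag
  rule 2 (unconditioned shift): hilkiag → hilhiag
  rule 3: no change — hilhiag
  rule 4 (vowel merger): hilhiag → helheag
  ⇒ Moreven helheag
If borrowed from Todil 'silkiag' after the early changes, it would undergo only the recent ones:
  rule 3 (degemination): no change (silkiag)
  rule 4 (vowel merger): silkiag → selkeag
  ⇒ as a loan: selkeag
Moreven 'helheag' matches the inherited outcome exactly, so it is an inherited cognate, not a loan.

inherited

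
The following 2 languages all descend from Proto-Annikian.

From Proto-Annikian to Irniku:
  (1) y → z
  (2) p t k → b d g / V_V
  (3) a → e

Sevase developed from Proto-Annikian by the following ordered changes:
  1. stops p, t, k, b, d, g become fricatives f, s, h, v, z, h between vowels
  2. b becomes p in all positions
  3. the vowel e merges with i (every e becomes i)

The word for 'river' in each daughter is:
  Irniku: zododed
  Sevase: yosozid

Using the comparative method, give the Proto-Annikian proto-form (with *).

Position 5: Irniku has d, Sevase has z. Taking the neighbouring segments as reconstructed: Irniku d could go back to *t or *d; Sevase z could go back to *d or *z — the one source consistent with every daughter is *d.
Position 6: Irniku has e, Sevase has i. Taking the neighbouring segments as reconstructed: Irniku e could go back to *a or *e; Sevase i could go back to *e or *i — the one source consistent with every daughter is *e.
Position 1: Irniku has z, Sevase has y. Sevase preserves y here (none of its changes turn any other segment into y), so the proto-segment is *y.
This points to *yotoded. Verify forward in each daughter:
Irniku: start from *yotoded.
  rule 1 (unconditioned shift): yotoded → zotoded
  rule 2 (intervocalic voicing): zotoded → zododed
  rule 3: no change — zododed
  ⇒ Irniku zododed
Sevase: *yotoded
  yotoded → yosozed   [intervocalic lenition]
  yosozed (rule 2 does not apply)
  yosozed → yosozid   [vowel merger]
  giving Sevase yosozid.
No other proto-form is consistent with every reflex, so the reconstruction is *yotoded.

*yotoded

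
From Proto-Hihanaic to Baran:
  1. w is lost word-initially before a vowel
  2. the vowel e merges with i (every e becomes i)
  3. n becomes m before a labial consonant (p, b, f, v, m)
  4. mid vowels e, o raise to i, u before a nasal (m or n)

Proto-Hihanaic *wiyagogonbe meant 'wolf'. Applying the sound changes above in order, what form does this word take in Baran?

iyagogumbi

Baran: start from *wiyagogonbe.
  rule 1 (glide loss): wiyagogonbe → iyagogonbe
  rule 2 (vowel merger): iyagogonbe → iyagogonbi
  rule 3 (nasal place assimilation): iyagogonbi → iyagogombi
  rule 4 (pre-nasal raising): iyagogombi → iyagogumbi
  ⇒ Baran iyagogumbi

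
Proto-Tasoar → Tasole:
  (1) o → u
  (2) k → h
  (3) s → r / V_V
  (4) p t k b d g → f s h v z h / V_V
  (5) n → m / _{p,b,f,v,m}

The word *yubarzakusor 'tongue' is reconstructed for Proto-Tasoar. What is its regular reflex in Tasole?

Tasole: start from *yubarzakusor.
  rule 1 (vowel merger): yubarzakusor → yubarzakusur
  rule 2 (unconditioned shift): yubarzakusur → yubarzahusur
  rule 3 (rhotacism): yubarzahusur → yubarzahurur
  rule 4 (intervocalic lenition): yubarzahurur → yuvarzahurur
  rule 5: no change — yuvarzahurur
  ⇒ Tasole yuvarzahurur

yuvarzahurur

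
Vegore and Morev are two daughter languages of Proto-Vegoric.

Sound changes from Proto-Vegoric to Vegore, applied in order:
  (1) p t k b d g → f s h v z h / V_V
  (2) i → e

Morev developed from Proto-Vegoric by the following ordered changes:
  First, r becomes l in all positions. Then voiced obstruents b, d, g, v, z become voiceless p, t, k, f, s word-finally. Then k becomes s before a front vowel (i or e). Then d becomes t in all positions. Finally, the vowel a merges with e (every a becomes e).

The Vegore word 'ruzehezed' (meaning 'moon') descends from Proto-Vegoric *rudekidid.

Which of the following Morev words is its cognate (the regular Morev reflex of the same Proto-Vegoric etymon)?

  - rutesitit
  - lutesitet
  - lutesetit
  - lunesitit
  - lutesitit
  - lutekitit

lutesitit

Morev: start from *rudekidid.
  rule 1 (unconditioned shift): rudekidid → ludekidid
  rule 2 (final devoicing): ludekidid → ludekidit
  rule 3 (palatalisation): ludekidit → ludesidit
  rule 4 (unconditioned shift): ludesidit → lutesitit
  rule 5: no change — lutesitit
  ⇒ Morev lutesitit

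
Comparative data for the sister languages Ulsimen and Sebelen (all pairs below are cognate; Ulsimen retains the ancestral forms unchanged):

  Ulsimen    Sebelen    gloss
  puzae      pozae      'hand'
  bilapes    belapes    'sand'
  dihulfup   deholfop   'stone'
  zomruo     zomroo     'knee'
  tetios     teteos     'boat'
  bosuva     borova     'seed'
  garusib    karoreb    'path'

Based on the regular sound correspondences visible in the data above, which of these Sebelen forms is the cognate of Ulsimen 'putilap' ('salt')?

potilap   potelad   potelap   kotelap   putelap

puzae ~ pozae, dihulfup ~ deholfop — Ulsimen u corresponds to Sebelen o after a consonant, before a consonant other than r, m, n, p, b, f, v.
bilapes ~ belapes, dihulfup ~ deholfop — Ulsimen i corresponds to Sebelen e after a consonant, before a consonant other than r, m, n, p, b, f, v.
Applying these to Ulsimen 'putilap':
  putilap → potilap   (u→o after a consonant, before a consonant other than r, m, n, p, b, f, v)
  potilap → potelap   (i→e after a consonant, before a consonant other than r, m, n, p, b, f, v)
So the Sebelen cognate is 'potelap'.

potelap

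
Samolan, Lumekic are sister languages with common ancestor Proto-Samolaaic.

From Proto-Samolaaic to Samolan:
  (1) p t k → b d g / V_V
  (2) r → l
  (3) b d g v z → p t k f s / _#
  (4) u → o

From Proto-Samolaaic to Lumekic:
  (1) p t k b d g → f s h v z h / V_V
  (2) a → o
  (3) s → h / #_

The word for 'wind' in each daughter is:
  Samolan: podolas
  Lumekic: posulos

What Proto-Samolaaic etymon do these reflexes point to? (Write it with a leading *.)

*potulas

Position 3: Samolan has d, Lumekic has s. Taking the neighbouring segments as reconstructed: Samolan d could go back to *t or *d; Lumekic s could go back to *t or *s — the one source consistent with every daughter is *t.
Position 4: Samolan has o, Lumekic has u. Lumekic preserves u here (none of its changes turn any other segment into u), so the proto-segment is *u.
Position 6: Samolan has a, Lumekic has o. Samolan preserves a here (none of its changes turn any other segment into a), so the proto-segment is *a.
The remaining positions agree across the daughters. Check the candidate against every language:
Samolan: start from *potulas.
  rule 1 (intervocalic voicing): potulas → podulas
  rule 2: no change — podulas
  rule 3: no change — podulas
  rule 4 (vowel merger): podulas → podolas
  ⇒ Samolan podolas
Lumekic: *potulas > posulas > posulos  (by intervocalic lenition, vowel merger)
Only *potulas yields all of Samolan podolas, Lumekic posulos.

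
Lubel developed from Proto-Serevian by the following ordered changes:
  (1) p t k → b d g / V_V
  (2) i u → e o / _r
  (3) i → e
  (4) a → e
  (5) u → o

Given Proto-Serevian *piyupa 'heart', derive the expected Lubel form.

peyobe

Lubel: *piyupa > piyuba > peyuba > peyube > peyobe  (by intervocalic voicing, vowel merger, vowel merger, vowel merger)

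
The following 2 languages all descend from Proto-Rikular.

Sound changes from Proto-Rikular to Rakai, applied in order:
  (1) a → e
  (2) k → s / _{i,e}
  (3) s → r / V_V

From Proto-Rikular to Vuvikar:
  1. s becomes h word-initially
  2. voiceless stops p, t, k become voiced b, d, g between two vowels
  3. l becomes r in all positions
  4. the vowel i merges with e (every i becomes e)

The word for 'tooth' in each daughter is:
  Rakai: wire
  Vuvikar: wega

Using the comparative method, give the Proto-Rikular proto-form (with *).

Position 3: Rakai has r, Vuvikar has g. Taking the neighbouring segments as reconstructed: Rakai r could go back to *k or *s or *r; Vuvikar g could go back to *k or *g — the one source consistent with every daughter is *k.
Position 4: Rakai has e, Vuvikar has a. Vuvikar preserves a here (none of its changes turn any other segment into a), so the proto-segment is *a.
Position 2: Rakai has i, Vuvikar has e. Rakai preserves i here (none of its changes turn any other segment into i), so the proto-segment is *i.
This points to *wika. Verify forward in each daughter:
Rakai: *wika
  wika → wike   [vowel merger]
  wike → wise   [palatalisation]
  wise → wire   [rhotacism]
  giving Rakai wire.
Vuvikar: start from *wika.
  rule 1: no change — wika
  rule 2 (intervocalic voicing): wika → wiga
  rule 3: no change — wiga
  rule 4 (vowel merger): wiga → wega
  ⇒ Vuvikar wega
*wika is the unique common source.

*wika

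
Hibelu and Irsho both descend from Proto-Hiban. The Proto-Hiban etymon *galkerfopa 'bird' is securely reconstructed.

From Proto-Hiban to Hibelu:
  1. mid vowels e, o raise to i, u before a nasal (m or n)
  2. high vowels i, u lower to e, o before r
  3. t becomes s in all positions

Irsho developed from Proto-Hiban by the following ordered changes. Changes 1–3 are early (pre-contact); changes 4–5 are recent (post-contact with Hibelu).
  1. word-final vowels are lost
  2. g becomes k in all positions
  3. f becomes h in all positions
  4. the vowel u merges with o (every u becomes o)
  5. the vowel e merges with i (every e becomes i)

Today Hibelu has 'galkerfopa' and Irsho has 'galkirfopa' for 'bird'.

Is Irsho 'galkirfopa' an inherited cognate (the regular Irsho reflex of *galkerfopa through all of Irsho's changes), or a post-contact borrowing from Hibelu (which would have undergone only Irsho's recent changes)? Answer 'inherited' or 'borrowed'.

borrowed

If inherited, *galkerfopa would pass through all of Irsho's changes:
Irsho: start from *galkerfopa.
  rule 1 (apocope): galkerfopa → galkerfop
  rule 2 (unconditioned shift): galkerfop → kalkerfop
  rule 3 (unconditioned shift): kalkerfop → kalkerhop
  rule 4: no change — kalkerhop
  rule 5 (vowel merger): kalkerhop → kalkirhop
  ⇒ Irsho kalkirhop
If borrowed from Hibelu 'galkerfopa' after the early changes, it would undergo only the recent ones:
  rule 4 (vowel merger): no change (galkerfopa)
  rule 5 (vowel merger): galkerfopa → galkirfopa
  ⇒ as a loan: galkirfopa
Irsho 'galkirfopa' matches the loan outcome 'galkirfopa', not the inherited 'kalkirhop' — it skipped the early Irsho changes, so it was borrowed from Hibelu.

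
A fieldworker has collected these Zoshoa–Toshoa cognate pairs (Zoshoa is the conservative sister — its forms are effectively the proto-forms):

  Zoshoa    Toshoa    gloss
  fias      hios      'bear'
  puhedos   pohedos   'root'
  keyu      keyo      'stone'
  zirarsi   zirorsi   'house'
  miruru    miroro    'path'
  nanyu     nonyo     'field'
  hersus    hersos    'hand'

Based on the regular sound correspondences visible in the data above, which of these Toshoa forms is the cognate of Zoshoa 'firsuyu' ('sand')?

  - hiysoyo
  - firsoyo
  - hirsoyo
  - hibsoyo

hirsoyo

fias ~ hios — Zoshoa f corresponds to Toshoa h word-initially before a front vowel.
puhedos ~ pohedos, hersus ~ hersos — Zoshoa u corresponds to Toshoa o after a consonant, before a consonant other than r, m, n, p, b, f, v.
keyu ~ keyo, miruru ~ miroro — Zoshoa u corresponds to Toshoa o word-finally.
Applying these to Zoshoa 'firsuyu':
  firsuyu → hirsuyu   (f→h word-initially before a front vowel)
  hirsuyu → hirsoyu   (u→o after a consonant, before a consonant other than r, m, n, p, b, f, v)
  hirsoyu → hirsoyo   (u→o word-finally)
So the Toshoa cognate is 'hirsoyo'.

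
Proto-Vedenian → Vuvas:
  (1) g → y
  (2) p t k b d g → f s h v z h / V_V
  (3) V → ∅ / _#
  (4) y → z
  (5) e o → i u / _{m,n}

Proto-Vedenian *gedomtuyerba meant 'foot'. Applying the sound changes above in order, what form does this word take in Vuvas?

zezumtuzerb

Vuvas: start from *gedomtuyerba.
  rule 1 (unconditioned shift): gedomtuyerba → yedomtuyerba
  rule 2 (intervocalic lenition): yedomtuyerba → yezomtuyerba
  rule 3 (apocope): yezomtuyerba → yezomtuyerb
  rule 4 (unconditioned shift): yezomtuyerb → zezomtuzerb
  rule 5 (pre-nasal raising): zezomtuzerb → zezumtuzerb
  ⇒ Vuvas zezumtuzerb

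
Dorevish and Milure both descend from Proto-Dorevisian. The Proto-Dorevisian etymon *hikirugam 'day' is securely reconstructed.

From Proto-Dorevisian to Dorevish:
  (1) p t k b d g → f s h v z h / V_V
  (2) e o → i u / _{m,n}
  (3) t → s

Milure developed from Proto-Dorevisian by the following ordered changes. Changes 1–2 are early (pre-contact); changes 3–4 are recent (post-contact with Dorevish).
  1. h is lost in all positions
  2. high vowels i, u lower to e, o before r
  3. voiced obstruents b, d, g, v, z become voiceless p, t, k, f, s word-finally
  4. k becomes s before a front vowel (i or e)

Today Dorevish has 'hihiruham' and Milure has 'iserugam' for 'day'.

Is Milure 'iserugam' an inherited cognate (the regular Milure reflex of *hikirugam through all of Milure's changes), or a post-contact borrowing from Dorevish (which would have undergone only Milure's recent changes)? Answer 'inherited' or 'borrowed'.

inherited

If inherited, *hikirugam would pass through all of Milure's changes:
Milure: start from *hikirugam.
  rule 1 (h-loss): hikirugam → ikirugam
  rule 2 (pre-rhotic lowering): ikirugam → ikerugam
  rule 3: no change — ikerugam
  rule 4 (palatalisation): ikerugam → iserugam
  ⇒ Milure iserugam
If borrowed from Dorevish 'hihiruham' after the early changes, it would undergo only the recent ones:
  rule 3 (final devoicing): no change (hihiruham)
  rule 4 (palatalisation): no change (hihiruham)
  ⇒ as a loan: hihiruham
Milure 'iserugam' matches the inherited outcome exactly, so it is an inherited cognate, not a loan.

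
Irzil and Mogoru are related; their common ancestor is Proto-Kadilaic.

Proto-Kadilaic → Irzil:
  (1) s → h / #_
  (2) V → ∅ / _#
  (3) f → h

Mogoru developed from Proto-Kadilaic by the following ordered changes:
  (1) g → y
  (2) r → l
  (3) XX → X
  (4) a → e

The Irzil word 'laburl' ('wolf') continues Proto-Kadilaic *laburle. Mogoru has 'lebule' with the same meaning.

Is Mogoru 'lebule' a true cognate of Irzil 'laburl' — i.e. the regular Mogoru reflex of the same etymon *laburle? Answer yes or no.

yes

Derive the expected Mogoru reflex of *laburle:
Mogoru: *laburle > labulle > labule > lebule  (by unconditioned shift, degemination, vowel merger)
Mogoru 'lebule' matches the regular reflex exactly, so the pair is cognate.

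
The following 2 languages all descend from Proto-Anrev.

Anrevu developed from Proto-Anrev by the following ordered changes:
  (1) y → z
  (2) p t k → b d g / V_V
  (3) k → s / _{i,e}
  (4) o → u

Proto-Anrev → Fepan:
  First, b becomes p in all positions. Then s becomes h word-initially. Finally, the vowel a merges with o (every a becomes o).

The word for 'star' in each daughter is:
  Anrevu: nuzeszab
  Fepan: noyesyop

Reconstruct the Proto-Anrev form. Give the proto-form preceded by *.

*noyesyab

Position 6: Anrevu has z, Fepan has y. Fepan preserves y here (none of its changes turn any other segment into y), so the proto-segment is *y.
Position 7: Anrevu has a, Fepan has o. Anrevu preserves a here (none of its changes turn any other segment into a), so the proto-segment is *a.
This points to *noyesyab. Verify forward in each daughter:
Anrevu: *noyesyab
  noyesyab → nozeszab   [unconditioned shift]
  nozeszab (rule 2 does not apply)
  nozeszab (rule 3 does not apply)
  nozeszab → nuzeszab   [vowel merger]
  giving Anrevu nuzeszab.
Fepan: *noyesyab
  noyesyab → noyesyap   [unconditioned shift]
  noyesyap (rule 2 does not apply)
  noyesyap → noyesyop   [vowel merger]
  giving Fepan noyesyop.
*noyesyab is the unique common source.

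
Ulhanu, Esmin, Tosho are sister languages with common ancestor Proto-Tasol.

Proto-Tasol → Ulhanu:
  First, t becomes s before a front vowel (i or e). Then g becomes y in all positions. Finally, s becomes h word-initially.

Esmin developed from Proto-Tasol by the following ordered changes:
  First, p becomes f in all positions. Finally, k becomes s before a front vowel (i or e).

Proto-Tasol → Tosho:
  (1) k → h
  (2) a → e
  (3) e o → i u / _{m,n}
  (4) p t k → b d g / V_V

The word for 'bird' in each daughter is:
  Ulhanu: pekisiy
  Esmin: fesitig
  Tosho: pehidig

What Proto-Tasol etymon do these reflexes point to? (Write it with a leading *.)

*pekitig

Position 5: Ulhanu has s, Esmin has t, Tosho has d. Esmin preserves t here (none of its changes turn any other segment into t), so the proto-segment is *t.
Position 7: Ulhanu has y, Esmin has g, Tosho has g. Esmin preserves g here (none of its changes turn any other segment into g), so the proto-segment is *g.
Position 3: Ulhanu has k, Esmin has s, Tosho has h. Ulhanu preserves k here (none of its changes turn any other segment into k), so the proto-segment is *k.
Verify the candidate proto-form against each daughter:
Ulhanu: *pekitig > pekisig > pekisiy  (by palatalisation, unconditioned shift)
Esmin: *pekitig > fekitig > fesitig  (by unconditioned shift, palatalisation)
Tosho: start from *pekitig.
  rule 1 (unconditioned shift): pekitig → pehitig
  rule 2: no change — pehitig
  rule 3: no change — pehitig
  rule 4 (intervocalic voicing): pehitig → pehidig
  ⇒ Tosho pehidig
No other proto-form is consistent with every reflex, so the reconstruction is *pekitig.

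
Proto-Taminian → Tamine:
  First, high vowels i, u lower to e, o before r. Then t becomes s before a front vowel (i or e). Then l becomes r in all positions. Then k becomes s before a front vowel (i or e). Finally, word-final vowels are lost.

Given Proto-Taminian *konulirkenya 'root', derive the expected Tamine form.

Tamine: *konulirkenya
  konulirkenya → konulerkenya   [pre-rhotic lowering]
  konulerkenya (rule 2 does not apply)
  konulerkenya → konurerkenya   [unconditioned shift]
  konurerkenya → konurersenya   [palatalisation]
  konurersenya → konurerseny   [apocope]
  giving Tamine konurerseny.

konurerseny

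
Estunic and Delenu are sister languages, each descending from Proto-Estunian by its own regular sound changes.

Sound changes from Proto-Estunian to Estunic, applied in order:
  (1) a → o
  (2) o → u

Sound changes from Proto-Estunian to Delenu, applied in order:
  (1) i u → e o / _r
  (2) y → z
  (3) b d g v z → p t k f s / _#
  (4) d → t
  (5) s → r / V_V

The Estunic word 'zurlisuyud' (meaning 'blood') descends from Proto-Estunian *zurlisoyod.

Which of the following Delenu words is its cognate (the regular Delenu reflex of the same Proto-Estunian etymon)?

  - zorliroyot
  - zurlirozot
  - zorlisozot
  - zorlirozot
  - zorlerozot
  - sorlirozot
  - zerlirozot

Delenu: *zurlisoyod > zorlisoyod > zorlisozod > zorlisozot > zorlirozot  (by pre-rhotic lowering, unconditioned shift, final devoicing, rhotacism)
Among the options, 'zorlirozot' alone shows every Delenu change applied in order.

zorlirozot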